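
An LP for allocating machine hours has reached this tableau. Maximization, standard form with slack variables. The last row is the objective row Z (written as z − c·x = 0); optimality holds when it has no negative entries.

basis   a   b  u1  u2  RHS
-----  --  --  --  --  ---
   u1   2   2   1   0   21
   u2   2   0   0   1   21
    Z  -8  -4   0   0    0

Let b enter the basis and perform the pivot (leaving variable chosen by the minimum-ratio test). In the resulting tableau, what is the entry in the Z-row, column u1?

Ratio test on column b — row 1: 21/2 = 21/2; row 2: entry 0 ≤ 0. Minimum is 21/2 at row 1 (u1 leaves); pivot element 2.
Divide row 1 by 2; eliminate column b from the other rows.
Z-row update in column u1: 0 − (-4)·(1/2) = 2.

2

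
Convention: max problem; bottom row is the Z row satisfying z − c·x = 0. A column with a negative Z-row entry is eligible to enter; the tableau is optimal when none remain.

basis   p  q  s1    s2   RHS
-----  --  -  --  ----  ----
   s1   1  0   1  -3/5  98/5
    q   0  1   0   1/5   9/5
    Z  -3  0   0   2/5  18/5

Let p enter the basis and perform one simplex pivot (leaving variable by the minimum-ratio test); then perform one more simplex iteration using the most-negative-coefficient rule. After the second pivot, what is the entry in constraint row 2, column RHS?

Ratio test on column p — row 1: (98/5)/1 = 98/5; row 2: entry 0 ≤ 0. Minimum is 98/5 at row 1 (s1 leaves); pivot element 1.
Divide row 1 by 1; eliminate column p from the other rows.
Second iteration: most negative Z-row entry is -7/5 in column s2, so s2 enters.
Ratio test on column s2 — row 1: entry -3/5 ≤ 0; row 2: (9/5)/(1/5) = 9. Minimum is 9 at row 2 (q leaves); pivot element 1/5.
Divide row 2 by 1/5; eliminate column s2 from the other rows.
After both pivots, the entry at constraint row 2, column RHS is 9.

9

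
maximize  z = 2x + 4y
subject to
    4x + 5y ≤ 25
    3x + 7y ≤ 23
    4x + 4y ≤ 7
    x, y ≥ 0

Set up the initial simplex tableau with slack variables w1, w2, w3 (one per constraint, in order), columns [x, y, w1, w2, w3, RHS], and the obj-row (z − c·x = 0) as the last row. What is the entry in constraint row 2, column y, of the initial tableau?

Constraint 2 has coefficient 7 on y.

7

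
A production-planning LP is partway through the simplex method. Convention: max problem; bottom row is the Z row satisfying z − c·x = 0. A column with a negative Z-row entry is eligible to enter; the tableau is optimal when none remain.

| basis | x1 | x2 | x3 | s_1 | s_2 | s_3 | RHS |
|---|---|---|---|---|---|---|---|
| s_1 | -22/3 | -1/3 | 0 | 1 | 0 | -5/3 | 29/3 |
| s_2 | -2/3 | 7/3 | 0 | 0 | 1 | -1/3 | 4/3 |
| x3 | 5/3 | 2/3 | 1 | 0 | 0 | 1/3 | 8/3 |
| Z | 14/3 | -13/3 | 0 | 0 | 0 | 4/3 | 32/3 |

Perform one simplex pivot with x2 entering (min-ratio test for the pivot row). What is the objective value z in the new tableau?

Ratio test on column x2 — row 1: entry -1/3 ≤ 0; row 2: (4/3)/(7/3) = 4/7; row 3: (8/3)/(2/3) = 4. Minimum is 4/7 at row 2 (s_2 leaves); pivot element 7/3.
Pivot on row 2; the Z-row RHS becomes 32/3 − (-13/3)·(4/7) = 92/7.

92/7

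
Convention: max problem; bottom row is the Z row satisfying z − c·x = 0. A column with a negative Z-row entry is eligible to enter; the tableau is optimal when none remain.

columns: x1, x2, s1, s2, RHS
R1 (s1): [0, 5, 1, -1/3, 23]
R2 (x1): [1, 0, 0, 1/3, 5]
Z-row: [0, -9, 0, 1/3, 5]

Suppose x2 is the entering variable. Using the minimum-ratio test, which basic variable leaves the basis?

Column x2 entries and ratios — s1: 23/5 = 23/5; x1: 0 ≤ 0, skip.
Smallest ratio is 23/5 in the row of s1, so s1 leaves.

s1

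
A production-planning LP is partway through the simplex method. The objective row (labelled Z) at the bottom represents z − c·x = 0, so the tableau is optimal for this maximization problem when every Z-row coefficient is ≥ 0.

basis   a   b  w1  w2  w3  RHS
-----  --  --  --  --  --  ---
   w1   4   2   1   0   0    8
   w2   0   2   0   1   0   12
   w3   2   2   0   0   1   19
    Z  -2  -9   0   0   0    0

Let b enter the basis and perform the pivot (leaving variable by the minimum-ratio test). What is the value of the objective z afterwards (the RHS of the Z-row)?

Ratio test on column b — row 1: 8/2 = 4; row 2: 12/2 = 6; row 3: 19/2 = 19/2. Minimum is 4 at row 1 (w1 leaves); pivot element 2.
Pivot on row 1; the Z-row RHS becomes 0 − (-9)·4 = 36.

36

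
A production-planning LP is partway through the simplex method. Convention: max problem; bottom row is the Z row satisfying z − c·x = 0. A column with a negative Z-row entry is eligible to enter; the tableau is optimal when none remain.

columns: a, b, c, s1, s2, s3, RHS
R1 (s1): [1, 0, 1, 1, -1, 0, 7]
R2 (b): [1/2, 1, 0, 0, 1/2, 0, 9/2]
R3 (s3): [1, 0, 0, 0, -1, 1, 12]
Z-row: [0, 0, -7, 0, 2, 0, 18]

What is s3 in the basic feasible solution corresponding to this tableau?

12

s3 is basic (row 3); its value is the RHS of that row, 12.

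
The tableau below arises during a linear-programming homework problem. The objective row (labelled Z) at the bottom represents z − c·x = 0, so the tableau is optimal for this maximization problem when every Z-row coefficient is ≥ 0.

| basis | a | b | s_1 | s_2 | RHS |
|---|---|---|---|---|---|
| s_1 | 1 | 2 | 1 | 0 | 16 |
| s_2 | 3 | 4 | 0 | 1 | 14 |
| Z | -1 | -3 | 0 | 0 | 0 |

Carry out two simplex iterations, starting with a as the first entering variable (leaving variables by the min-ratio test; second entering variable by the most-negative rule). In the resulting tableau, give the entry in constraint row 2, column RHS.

7/2

Ratio test on column a — row 1: 16/1 = 16; row 2: 14/3 = 14/3. Minimum is 14/3 at row 2 (s_2 leaves); pivot element 3.
Divide row 2 by 3; eliminate column a from the other rows.
Second iteration: most negative Z-row entry is -5/3 in column b, so b enters.
Ratio test on column b — row 1: (34/3)/(2/3) = 17; row 2: (14/3)/(4/3) = 7/2. Minimum is 7/2 at row 2 (a leaves); pivot element 4/3.
Divide row 2 by 4/3; eliminate column b from the other rows.
After both pivots, the entry at constraint row 2, column RHS is 7/2.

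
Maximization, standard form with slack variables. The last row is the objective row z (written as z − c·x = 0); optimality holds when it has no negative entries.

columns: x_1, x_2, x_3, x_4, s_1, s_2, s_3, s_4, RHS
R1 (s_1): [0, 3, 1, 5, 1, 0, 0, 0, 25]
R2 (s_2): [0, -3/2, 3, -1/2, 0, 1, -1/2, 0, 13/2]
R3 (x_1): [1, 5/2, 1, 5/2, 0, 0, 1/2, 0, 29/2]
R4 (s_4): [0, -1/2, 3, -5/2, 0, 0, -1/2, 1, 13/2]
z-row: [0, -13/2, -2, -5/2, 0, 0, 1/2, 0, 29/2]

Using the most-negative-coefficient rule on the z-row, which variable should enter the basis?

x_2

Negative z-row entries: x_2: -13/2, x_3: -2, x_4: -5/2.
The most negative is -13/2 in column x_2, so x_2 enters.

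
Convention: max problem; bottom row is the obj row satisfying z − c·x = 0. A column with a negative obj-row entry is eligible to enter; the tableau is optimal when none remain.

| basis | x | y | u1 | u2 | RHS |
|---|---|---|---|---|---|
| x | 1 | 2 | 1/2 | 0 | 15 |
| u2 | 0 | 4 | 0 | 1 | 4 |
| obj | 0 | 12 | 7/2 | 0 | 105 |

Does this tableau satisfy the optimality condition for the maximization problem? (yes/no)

Every obj-row coefficient is ≥ 0, so the tableau is optimal.

yes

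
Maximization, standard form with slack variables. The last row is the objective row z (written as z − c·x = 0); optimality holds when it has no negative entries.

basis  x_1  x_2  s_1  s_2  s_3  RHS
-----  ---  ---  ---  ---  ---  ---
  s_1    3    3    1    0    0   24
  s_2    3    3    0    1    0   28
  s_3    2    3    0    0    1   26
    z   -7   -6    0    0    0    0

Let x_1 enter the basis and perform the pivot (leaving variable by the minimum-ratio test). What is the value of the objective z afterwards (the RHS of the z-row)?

Ratio test on column x_1 — row 1: 24/3 = 8; row 2: 28/3 = 28/3; row 3: 26/2 = 13. Minimum is 8 at row 1 (s_1 leaves); pivot element 3.
Pivot on row 1; the z-row RHS becomes 0 − (-7)·8 = 56.

56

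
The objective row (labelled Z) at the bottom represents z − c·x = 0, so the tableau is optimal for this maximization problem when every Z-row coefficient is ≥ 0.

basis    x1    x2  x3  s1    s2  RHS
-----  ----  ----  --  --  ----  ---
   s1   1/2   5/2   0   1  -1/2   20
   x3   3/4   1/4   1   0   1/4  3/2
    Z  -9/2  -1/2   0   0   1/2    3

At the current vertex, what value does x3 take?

x3 is basic (row 2); its value is the RHS of that row, 3/2.

3/2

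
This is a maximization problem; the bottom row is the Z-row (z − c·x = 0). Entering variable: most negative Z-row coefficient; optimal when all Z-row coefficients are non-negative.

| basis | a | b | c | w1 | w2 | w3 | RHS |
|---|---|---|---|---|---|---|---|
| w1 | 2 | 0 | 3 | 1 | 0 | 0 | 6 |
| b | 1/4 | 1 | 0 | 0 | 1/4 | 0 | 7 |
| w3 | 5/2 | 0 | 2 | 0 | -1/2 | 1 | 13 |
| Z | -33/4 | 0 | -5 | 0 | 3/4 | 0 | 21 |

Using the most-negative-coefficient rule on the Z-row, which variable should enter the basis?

Negative Z-row entries: a: -33/4, c: -5.
The most negative is -33/4 in column a, so a enters.

a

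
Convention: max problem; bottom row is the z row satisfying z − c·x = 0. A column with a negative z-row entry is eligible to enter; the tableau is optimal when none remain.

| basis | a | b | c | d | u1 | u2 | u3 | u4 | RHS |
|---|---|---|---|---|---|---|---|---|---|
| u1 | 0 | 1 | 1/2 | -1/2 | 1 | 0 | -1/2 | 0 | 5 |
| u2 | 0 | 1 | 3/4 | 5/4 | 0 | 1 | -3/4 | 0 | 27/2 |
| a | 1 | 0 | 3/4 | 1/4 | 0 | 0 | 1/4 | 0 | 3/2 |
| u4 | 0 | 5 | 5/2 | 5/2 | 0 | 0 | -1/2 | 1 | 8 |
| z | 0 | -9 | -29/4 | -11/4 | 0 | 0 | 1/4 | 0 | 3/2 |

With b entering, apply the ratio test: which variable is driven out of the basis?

Column b entries and ratios — u1: 5/1 = 5; u2: (27/2)/1 = 27/2; a: 0 ≤ 0, skip; u4: 8/5 = 8/5.
Smallest ratio is 8/5 in the row of u4, so u4 leaves.

u4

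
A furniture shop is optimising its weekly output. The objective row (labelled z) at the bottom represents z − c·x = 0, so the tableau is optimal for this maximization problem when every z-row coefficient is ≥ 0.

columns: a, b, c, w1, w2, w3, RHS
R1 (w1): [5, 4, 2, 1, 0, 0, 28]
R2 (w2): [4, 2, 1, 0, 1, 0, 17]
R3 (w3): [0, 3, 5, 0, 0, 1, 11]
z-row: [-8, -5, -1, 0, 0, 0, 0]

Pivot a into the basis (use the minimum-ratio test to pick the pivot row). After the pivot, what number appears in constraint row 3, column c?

5

Ratio test on column a — row 1: 28/5 = 28/5; row 2: 17/4 = 17/4; row 3: entry 0 ≤ 0. Minimum is 17/4 at row 2 (w2 leaves); pivot element 4.
Divide row 2 by 4; eliminate column a from the other rows.
Row 3 update in column c: 5 − 0·(1/4) = 5.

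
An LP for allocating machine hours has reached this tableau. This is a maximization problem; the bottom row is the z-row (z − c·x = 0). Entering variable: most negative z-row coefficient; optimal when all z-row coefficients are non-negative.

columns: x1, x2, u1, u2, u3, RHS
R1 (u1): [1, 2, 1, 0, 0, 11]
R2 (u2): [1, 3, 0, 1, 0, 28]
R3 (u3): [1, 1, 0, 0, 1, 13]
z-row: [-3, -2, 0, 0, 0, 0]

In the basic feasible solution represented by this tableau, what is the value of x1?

0

x1 is not in the basis, so in the current basic feasible solution x1 = 0.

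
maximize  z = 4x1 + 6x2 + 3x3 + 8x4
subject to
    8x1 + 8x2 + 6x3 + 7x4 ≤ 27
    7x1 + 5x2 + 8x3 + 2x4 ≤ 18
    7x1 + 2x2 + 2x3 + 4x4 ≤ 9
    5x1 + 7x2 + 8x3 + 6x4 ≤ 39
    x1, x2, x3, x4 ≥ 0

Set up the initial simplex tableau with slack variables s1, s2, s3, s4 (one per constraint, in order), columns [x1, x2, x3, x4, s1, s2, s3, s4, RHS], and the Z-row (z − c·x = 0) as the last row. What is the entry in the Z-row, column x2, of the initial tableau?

The Z-row carries the negated objective coefficients: the x2 entry is -6.

-6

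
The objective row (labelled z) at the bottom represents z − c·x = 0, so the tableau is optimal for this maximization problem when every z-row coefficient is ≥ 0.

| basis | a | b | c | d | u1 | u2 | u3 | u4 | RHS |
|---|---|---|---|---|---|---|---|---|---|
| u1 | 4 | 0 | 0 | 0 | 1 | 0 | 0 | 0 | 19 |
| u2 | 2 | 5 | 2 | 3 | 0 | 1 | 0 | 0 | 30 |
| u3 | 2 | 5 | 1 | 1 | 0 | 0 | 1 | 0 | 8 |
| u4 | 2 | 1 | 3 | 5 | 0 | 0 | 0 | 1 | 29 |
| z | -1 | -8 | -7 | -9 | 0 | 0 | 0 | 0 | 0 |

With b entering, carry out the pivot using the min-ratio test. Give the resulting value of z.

64/5

Ratio test on column b — row 1: entry 0 ≤ 0; row 2: 30/5 = 6; row 3: 8/5 = 8/5; row 4: 29/1 = 29. Minimum is 8/5 at row 3 (u3 leaves); pivot element 5.
Pivot on row 3; the z-row RHS becomes 0 − (-8)·(8/5) = 64/5.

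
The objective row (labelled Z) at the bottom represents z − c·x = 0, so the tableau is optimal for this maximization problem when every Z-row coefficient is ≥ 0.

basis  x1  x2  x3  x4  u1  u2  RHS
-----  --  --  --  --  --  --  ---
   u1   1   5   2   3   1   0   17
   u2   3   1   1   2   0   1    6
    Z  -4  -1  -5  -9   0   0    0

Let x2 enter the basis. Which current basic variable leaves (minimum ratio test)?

Column x2 entries and ratios — u1: 17/5 = 17/5; u2: 6/1 = 6.
Smallest ratio is 17/5 in the row of u1, so u1 leaves.

u1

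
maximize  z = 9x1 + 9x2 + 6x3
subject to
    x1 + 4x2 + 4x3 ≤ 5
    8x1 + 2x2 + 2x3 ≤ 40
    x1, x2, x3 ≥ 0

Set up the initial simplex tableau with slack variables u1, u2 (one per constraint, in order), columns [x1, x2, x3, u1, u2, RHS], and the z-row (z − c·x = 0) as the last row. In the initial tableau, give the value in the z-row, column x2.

-9

The z-row carries the negated objective coefficients: the x2 entry is -9.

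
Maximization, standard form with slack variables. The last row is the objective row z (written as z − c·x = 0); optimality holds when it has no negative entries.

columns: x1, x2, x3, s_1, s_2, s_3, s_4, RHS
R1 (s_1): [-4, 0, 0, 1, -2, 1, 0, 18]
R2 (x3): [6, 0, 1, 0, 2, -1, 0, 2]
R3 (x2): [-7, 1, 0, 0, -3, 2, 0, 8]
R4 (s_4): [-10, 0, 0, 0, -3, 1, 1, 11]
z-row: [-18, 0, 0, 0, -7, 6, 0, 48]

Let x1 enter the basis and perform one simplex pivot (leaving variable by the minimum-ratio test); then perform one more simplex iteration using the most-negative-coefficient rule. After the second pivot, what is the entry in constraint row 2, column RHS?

1

Ratio test on column x1 — row 1: entry -4 ≤ 0; row 2: 2/6 = 1/3; row 3: entry -7 ≤ 0; row 4: entry -10 ≤ 0. Minimum is 1/3 at row 2 (x3 leaves); pivot element 6.
Divide row 2 by 6; eliminate column x1 from the other rows.
Second iteration: most negative z-row entry is -1 in column s_2, so s_2 enters.
Ratio test on column s_2 — row 1: entry -2/3 ≤ 0; row 2: (1/3)/(1/3) = 1; row 3: entry -2/3 ≤ 0; row 4: (43/3)/(1/3) = 43. Minimum is 1 at row 2 (x1 leaves); pivot element 1/3.
Divide row 2 by 1/3; eliminate column s_2 from the other rows.
After both pivots, the entry at constraint row 2, column RHS is 1.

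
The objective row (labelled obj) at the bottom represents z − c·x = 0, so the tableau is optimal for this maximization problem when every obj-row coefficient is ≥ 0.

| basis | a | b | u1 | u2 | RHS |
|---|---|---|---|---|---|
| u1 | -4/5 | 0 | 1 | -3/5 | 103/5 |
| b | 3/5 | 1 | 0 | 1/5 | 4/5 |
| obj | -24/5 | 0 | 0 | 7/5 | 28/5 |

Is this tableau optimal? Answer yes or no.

The obj-row has a negative entry -24/5 in column a, so it is not optimal.

no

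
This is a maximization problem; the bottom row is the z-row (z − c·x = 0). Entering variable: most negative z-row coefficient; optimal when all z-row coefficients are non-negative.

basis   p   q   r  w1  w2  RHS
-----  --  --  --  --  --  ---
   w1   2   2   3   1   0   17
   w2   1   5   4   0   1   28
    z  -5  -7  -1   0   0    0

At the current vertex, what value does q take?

q is not in the basis, so in the current basic feasible solution q = 0.

0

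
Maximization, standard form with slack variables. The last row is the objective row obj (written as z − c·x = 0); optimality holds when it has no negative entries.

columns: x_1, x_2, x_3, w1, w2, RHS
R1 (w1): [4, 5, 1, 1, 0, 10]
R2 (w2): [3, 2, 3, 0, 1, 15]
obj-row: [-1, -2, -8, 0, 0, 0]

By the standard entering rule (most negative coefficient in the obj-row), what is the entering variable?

Negative obj-row entries: x_1: -1, x_2: -2, x_3: -8.
The most negative is -8 in column x_3, so x_3 enters.

x_3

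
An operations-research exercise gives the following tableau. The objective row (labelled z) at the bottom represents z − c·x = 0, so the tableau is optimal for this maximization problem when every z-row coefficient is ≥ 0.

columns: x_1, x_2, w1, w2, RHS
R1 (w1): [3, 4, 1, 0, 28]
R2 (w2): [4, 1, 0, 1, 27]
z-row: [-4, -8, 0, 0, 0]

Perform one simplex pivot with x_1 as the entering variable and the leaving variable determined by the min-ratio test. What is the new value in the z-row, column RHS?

27

Ratio test on column x_1 — row 1: 28/3 = 28/3; row 2: 27/4 = 27/4. Minimum is 27/4 at row 2 (w2 leaves); pivot element 4.
Divide row 2 by 4; eliminate column x_1 from the other rows.
z-row update in column RHS: 0 − (-4)·(27/4) = 27.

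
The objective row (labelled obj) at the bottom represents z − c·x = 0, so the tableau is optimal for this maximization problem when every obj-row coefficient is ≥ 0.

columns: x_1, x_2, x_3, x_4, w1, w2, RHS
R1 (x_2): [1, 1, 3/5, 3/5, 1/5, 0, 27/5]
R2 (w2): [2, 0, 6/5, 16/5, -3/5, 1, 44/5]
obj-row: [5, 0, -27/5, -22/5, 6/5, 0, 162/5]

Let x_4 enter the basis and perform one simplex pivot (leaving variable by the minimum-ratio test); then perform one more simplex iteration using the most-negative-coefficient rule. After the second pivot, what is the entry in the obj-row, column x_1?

14

Ratio test on column x_4 — row 1: (27/5)/(3/5) = 9; row 2: (44/5)/(16/5) = 11/4. Minimum is 11/4 at row 2 (w2 leaves); pivot element 16/5.
Divide row 2 by 16/5; eliminate column x_4 from the other rows.
Second iteration: most negative obj-row entry is -15/4 in column x_3, so x_3 enters.
Ratio test on column x_3 — row 1: (15/4)/(3/8) = 10; row 2: (11/4)/(3/8) = 22/3. Minimum is 22/3 at row 2 (x_4 leaves); pivot element 3/8.
Divide row 2 by 3/8; eliminate column x_3 from the other rows.
After both pivots, the entry at the obj-row, column x_1 is 14.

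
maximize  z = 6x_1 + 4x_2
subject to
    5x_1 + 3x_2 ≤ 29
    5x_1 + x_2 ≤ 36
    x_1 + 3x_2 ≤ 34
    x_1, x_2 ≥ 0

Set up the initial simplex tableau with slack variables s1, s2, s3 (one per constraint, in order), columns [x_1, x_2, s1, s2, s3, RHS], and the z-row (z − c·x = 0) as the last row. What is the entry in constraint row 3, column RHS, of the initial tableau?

34

The RHS of constraint 3 is b_3 = 34.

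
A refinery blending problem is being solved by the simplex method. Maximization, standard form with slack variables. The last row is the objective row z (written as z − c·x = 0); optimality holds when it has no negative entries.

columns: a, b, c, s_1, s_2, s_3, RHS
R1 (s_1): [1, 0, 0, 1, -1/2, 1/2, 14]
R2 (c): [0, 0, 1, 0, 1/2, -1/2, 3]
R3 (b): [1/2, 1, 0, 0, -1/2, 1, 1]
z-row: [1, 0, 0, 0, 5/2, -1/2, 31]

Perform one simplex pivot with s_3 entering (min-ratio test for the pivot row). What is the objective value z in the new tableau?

63/2

Ratio test on column s_3 — row 1: 14/(1/2) = 28; row 2: entry -1/2 ≤ 0; row 3: 1/1 = 1. Minimum is 1 at row 3 (b leaves); pivot element 1.
Pivot on row 3; the z-row RHS becomes 31 − (-1/2)·1 = 63/2.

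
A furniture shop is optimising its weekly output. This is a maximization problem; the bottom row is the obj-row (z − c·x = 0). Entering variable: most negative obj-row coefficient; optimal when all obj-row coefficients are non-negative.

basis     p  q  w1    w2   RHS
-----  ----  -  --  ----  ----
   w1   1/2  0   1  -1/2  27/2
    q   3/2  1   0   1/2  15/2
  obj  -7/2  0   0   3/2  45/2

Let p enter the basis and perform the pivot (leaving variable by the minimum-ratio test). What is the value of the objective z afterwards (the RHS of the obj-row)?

40

Ratio test on column p — row 1: (27/2)/(1/2) = 27; row 2: (15/2)/(3/2) = 5. Minimum is 5 at row 2 (q leaves); pivot element 3/2.
Pivot on row 2; the obj-row RHS becomes 45/2 − (-7/2)·5 = 40.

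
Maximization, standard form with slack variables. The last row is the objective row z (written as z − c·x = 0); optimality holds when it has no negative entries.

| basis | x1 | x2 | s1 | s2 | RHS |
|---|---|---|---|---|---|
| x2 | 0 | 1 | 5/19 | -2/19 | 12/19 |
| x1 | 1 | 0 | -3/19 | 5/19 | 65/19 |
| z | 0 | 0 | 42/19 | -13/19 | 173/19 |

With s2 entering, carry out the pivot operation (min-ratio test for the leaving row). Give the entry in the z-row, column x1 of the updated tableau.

Ratio test on column s2 — row 1: entry -2/19 ≤ 0; row 2: (65/19)/(5/19) = 13. Minimum is 13 at row 2 (x1 leaves); pivot element 5/19.
Divide row 2 by 5/19; eliminate column s2 from the other rows.
z-row update in column x1: 0 − (-13/19)·(19/5) = 13/5.

13/5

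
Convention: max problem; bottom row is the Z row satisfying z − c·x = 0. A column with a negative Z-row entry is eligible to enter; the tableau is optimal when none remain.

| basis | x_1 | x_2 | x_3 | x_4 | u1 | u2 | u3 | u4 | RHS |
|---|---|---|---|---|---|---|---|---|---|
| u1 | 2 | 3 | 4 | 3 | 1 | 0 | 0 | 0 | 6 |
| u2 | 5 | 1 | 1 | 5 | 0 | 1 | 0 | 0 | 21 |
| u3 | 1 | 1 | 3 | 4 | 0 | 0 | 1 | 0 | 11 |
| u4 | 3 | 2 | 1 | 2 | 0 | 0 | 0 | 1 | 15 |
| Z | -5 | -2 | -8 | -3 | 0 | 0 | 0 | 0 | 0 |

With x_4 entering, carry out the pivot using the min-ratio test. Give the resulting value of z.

Ratio test on column x_4 — row 1: 6/3 = 2; row 2: 21/5 = 21/5; row 3: 11/4 = 11/4; row 4: 15/2 = 15/2. Minimum is 2 at row 1 (u1 leaves); pivot element 3.
Pivot on row 1; the Z-row RHS becomes 0 − (-3)·2 = 6.

6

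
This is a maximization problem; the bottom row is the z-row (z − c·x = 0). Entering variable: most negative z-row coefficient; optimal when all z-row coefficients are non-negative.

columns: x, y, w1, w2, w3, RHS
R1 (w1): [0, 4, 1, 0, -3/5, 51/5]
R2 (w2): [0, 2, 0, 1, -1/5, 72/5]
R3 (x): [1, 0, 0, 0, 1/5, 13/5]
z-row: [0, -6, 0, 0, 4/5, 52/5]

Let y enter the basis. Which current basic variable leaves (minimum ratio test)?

Column y entries and ratios — w1: (51/5)/4 = 51/20; w2: (72/5)/2 = 36/5; x: 0 ≤ 0, skip.
Smallest ratio is 51/20 in the row of w1, so w1 leaves.

w1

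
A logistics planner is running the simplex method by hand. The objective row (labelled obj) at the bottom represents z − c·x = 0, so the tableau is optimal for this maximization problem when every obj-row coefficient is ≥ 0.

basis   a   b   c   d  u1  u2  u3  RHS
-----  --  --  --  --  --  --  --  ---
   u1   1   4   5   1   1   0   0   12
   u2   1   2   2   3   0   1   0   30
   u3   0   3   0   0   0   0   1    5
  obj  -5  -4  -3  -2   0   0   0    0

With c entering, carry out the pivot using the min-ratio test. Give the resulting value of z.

Ratio test on column c — row 1: 12/5 = 12/5; row 2: 30/2 = 15; row 3: entry 0 ≤ 0. Minimum is 12/5 at row 1 (u1 leaves); pivot element 5.
Pivot on row 1; the obj-row RHS becomes 0 − (-3)·(12/5) = 36/5.

36/5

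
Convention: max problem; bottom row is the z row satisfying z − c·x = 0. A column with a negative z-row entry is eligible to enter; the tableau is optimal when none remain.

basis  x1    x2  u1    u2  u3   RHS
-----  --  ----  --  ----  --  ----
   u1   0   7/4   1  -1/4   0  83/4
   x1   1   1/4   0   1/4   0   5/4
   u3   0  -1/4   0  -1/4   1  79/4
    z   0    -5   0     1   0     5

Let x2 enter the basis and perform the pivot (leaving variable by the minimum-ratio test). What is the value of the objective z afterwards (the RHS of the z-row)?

30

Ratio test on column x2 — row 1: (83/4)/(7/4) = 83/7; row 2: (5/4)/(1/4) = 5; row 3: entry -1/4 ≤ 0. Minimum is 5 at row 2 (x1 leaves); pivot element 1/4.
Pivot on row 2; the z-row RHS becomes 5 − (-5)·5 = 30.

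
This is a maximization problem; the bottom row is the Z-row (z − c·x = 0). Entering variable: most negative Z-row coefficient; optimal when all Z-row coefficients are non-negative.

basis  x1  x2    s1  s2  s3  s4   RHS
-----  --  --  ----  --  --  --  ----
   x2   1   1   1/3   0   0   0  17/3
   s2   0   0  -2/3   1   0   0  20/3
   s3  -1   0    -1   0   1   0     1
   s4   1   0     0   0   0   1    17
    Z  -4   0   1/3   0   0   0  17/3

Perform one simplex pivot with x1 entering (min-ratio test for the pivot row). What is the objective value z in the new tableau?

Ratio test on column x1 — row 1: (17/3)/1 = 17/3; row 2: entry 0 ≤ 0; row 3: entry -1 ≤ 0; row 4: 17/1 = 17. Minimum is 17/3 at row 1 (x2 leaves); pivot element 1.
Pivot on row 1; the Z-row RHS becomes 17/3 − (-4)·(17/3) = 85/3.

85/3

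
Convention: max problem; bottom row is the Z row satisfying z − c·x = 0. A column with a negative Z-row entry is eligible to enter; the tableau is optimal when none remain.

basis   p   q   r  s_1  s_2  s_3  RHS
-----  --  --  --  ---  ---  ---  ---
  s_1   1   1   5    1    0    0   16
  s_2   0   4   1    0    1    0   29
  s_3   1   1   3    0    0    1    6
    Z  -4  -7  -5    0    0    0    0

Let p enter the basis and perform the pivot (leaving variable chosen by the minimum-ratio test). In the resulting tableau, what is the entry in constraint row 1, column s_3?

Ratio test on column p — row 1: 16/1 = 16; row 2: entry 0 ≤ 0; row 3: 6/1 = 6. Minimum is 6 at row 3 (s_3 leaves); pivot element 1.
Divide row 3 by 1; eliminate column p from the other rows.
Row 1 update in column s_3: 0 − 1·1 = -1.

-1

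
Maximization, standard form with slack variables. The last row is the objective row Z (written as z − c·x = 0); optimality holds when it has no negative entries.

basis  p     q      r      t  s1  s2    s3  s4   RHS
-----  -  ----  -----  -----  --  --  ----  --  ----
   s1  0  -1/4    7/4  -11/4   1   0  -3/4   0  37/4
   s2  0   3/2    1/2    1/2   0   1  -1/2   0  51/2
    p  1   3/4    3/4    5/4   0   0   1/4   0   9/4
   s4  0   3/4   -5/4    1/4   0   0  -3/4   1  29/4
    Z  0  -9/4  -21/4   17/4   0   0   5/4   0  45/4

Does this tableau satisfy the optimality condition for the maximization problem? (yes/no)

The Z-row has a negative entry -21/4 in column r, so it is not optimal.

no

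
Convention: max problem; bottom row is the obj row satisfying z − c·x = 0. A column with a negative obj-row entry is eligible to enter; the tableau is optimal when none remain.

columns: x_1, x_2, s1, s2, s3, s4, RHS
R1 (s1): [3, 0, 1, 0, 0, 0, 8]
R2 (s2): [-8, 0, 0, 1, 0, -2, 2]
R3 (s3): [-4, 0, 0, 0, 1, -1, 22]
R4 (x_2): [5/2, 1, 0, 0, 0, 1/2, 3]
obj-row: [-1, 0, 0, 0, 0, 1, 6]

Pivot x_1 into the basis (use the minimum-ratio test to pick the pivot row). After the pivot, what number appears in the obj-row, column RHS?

36/5

Ratio test on column x_1 — row 1: 8/3 = 8/3; row 2: entry -8 ≤ 0; row 3: entry -4 ≤ 0; row 4: 3/(5/2) = 6/5. Minimum is 6/5 at row 4 (x_2 leaves); pivot element 5/2.
Divide row 4 by 5/2; eliminate column x_1 from the other rows.
obj-row update in column RHS: 6 − (-1)·(6/5) = 36/5.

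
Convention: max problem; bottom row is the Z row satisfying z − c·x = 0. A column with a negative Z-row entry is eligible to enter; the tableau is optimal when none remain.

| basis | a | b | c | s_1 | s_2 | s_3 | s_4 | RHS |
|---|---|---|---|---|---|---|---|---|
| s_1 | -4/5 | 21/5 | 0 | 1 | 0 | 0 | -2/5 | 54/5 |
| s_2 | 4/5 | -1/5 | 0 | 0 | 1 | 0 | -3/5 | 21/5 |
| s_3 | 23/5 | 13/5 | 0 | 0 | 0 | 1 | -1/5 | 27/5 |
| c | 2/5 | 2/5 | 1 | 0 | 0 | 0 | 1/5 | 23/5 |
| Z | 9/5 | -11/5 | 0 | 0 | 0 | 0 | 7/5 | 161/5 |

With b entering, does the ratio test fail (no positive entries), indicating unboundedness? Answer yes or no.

Column b has positive entries in row(s) 1, 3, 4, so the ratio test bounds it — not unbounded.

no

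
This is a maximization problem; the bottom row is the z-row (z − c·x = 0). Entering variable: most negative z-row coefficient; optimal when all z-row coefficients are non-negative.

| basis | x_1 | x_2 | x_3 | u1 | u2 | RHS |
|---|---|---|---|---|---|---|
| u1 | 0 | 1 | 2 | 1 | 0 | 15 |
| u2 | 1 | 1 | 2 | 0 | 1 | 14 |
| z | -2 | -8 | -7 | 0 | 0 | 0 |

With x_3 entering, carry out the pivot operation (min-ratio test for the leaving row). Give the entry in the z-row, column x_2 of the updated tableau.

Ratio test on column x_3 — row 1: 15/2 = 15/2; row 2: 14/2 = 7. Minimum is 7 at row 2 (u2 leaves); pivot element 2.
Divide row 2 by 2; eliminate column x_3 from the other rows.
z-row update in column x_2: -8 − (-7)·(1/2) = -9/2.

-9/2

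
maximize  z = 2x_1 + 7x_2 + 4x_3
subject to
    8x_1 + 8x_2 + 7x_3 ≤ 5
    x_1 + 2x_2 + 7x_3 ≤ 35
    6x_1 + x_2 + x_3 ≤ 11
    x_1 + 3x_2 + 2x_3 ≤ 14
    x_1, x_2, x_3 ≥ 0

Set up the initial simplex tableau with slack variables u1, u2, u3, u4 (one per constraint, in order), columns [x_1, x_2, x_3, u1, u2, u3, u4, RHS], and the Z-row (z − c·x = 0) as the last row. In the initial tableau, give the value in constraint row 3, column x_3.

Constraint 3 has coefficient 1 on x_3.

1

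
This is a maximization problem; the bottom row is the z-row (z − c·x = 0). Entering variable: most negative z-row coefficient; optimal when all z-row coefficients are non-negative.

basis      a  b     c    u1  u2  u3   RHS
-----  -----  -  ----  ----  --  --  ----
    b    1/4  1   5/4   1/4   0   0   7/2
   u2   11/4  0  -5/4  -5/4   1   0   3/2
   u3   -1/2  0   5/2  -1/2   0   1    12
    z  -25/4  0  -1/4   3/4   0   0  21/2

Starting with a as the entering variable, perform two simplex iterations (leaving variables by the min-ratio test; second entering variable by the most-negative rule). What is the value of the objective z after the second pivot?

323/15

Ratio test on column a — row 1: (7/2)/(1/4) = 14; row 2: (3/2)/(11/4) = 6/11; row 3: entry -1/2 ≤ 0. Minimum is 6/11 at row 2 (u2 leaves); pivot element 11/4.
Pivot on row 2; the z-row RHS becomes 21/2 − (-25/4)·(6/11) = 153/11.
Next entering variable (most negative z-row entry -34/11): c.
Ratio test on column c — row 1: (37/11)/(15/11) = 37/15; row 2: entry -5/11 ≤ 0; row 3: (135/11)/(25/11) = 27/5. Minimum is 37/15 at row 1 (b leaves); pivot element 15/11.
After the second pivot the z-row RHS is 153/11 − (-34/11)·(37/15) = 323/15.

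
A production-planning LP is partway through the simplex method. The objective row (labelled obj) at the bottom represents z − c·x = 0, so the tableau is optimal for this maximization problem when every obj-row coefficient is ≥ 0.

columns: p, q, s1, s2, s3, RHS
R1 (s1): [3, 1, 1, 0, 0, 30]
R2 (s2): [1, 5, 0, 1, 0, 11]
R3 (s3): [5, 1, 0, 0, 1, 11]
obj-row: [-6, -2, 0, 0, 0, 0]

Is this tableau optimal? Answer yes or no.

no

The obj-row has a negative entry -6 in column p, so it is not optimal.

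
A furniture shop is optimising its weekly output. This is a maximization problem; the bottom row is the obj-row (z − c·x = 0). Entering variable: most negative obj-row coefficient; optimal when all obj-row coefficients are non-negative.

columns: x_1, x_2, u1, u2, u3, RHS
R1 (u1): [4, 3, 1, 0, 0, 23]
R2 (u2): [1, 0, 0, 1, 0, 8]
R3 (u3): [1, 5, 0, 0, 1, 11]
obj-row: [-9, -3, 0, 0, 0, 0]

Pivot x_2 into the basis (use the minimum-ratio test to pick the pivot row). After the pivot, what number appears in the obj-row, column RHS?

Ratio test on column x_2 — row 1: 23/3 = 23/3; row 2: entry 0 ≤ 0; row 3: 11/5 = 11/5. Minimum is 11/5 at row 3 (u3 leaves); pivot element 5.
Divide row 3 by 5; eliminate column x_2 from the other rows.
obj-row update in column RHS: 0 − (-3)·(11/5) = 33/5.

33/5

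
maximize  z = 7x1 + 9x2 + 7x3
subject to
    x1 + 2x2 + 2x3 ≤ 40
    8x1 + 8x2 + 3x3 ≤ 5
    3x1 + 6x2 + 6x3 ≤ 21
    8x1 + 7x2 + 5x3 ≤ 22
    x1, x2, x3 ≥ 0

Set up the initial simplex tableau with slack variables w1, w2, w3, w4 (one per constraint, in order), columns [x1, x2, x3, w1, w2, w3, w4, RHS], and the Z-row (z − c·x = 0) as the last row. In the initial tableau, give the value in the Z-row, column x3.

The Z-row carries the negated objective coefficients: the x3 entry is -7.

-7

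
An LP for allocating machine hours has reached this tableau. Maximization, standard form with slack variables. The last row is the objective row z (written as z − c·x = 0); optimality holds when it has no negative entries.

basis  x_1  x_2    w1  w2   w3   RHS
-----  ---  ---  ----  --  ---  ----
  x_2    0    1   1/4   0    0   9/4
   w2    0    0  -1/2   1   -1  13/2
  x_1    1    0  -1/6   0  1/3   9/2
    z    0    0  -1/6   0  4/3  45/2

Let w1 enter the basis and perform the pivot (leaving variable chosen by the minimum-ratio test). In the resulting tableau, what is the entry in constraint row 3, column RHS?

Ratio test on column w1 — row 1: (9/4)/(1/4) = 9; row 2: entry -1/2 ≤ 0; row 3: entry -1/6 ≤ 0. Minimum is 9 at row 1 (x_2 leaves); pivot element 1/4.
Divide row 1 by 1/4; eliminate column w1 from the other rows.
Row 3 update in column RHS: 9/2 − (-1/6)·9 = 6.

6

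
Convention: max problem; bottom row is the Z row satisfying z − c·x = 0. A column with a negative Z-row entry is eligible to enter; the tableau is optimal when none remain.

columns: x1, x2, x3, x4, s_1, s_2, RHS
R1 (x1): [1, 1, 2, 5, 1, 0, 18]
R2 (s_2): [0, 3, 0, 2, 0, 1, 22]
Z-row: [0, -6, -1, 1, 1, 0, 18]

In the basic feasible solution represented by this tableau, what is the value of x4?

0

x4 is not in the basis, so in the current basic feasible solution x4 = 0.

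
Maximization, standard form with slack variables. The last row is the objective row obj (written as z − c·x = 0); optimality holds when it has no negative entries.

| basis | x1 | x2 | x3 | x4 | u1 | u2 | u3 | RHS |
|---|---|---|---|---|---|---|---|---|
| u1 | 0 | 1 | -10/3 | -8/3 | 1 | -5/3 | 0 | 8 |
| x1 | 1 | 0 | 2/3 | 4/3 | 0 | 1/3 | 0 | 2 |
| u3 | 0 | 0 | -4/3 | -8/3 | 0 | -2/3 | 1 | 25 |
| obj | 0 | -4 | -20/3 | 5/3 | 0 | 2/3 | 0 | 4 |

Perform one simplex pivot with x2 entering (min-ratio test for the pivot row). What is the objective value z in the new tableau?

Ratio test on column x2 — row 1: 8/1 = 8; row 2: entry 0 ≤ 0; row 3: entry 0 ≤ 0. Minimum is 8 at row 1 (u1 leaves); pivot element 1.
Pivot on row 1; the obj-row RHS becomes 4 − (-4)·8 = 36.

36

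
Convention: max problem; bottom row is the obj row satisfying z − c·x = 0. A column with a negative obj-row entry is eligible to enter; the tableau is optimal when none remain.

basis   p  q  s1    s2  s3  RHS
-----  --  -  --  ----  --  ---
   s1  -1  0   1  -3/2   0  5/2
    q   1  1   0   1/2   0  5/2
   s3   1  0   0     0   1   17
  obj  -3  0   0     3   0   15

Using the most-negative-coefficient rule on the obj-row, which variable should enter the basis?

Negative obj-row entries: p: -3.
The most negative is -3 in column p, so p enters.

p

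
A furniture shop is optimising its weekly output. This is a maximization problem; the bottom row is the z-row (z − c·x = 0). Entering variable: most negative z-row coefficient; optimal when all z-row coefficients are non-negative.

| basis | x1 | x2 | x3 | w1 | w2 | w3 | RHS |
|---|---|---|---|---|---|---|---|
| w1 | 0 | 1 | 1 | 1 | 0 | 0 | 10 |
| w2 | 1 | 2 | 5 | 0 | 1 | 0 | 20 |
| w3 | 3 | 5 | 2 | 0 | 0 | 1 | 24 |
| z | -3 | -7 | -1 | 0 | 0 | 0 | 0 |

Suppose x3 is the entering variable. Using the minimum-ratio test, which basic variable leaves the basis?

Column x3 entries and ratios — w1: 10/1 = 10; w2: 20/5 = 4; w3: 24/2 = 12.
Smallest ratio is 4 in the row of w2, so w2 leaves.

w2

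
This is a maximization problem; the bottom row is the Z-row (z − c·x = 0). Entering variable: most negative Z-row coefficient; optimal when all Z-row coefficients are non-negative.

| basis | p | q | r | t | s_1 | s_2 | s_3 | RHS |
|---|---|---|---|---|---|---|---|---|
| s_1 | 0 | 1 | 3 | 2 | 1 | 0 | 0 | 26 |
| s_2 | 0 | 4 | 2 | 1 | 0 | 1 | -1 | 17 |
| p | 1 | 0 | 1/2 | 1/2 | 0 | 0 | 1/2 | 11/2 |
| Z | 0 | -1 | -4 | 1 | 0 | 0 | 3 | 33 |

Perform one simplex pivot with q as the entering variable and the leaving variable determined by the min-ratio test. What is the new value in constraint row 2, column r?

Ratio test on column q — row 1: 26/1 = 26; row 2: 17/4 = 17/4; row 3: entry 0 ≤ 0. Minimum is 17/4 at row 2 (s_2 leaves); pivot element 4.
Divide row 2 by 4; eliminate column q from the other rows.
In the new row 2, the r entry is the old entry divided by the pivot: 2/4 = 1/2.

1/2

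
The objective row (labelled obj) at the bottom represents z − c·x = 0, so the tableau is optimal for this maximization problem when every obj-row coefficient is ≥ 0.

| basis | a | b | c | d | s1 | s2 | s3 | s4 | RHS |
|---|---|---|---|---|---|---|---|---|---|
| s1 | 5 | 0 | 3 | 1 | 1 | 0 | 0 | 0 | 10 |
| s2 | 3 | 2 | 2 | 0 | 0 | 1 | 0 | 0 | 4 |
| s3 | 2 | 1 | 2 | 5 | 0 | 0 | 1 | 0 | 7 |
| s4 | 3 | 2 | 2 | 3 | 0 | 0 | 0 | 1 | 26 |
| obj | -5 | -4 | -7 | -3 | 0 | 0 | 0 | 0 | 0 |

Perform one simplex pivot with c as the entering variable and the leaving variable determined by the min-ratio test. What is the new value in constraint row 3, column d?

Ratio test on column c — row 1: 10/3 = 10/3; row 2: 4/2 = 2; row 3: 7/2 = 7/2; row 4: 26/2 = 13. Minimum is 2 at row 2 (s2 leaves); pivot element 2.
Divide row 2 by 2; eliminate column c from the other rows.
Row 3 update in column d: 5 − 2·0 = 5.

5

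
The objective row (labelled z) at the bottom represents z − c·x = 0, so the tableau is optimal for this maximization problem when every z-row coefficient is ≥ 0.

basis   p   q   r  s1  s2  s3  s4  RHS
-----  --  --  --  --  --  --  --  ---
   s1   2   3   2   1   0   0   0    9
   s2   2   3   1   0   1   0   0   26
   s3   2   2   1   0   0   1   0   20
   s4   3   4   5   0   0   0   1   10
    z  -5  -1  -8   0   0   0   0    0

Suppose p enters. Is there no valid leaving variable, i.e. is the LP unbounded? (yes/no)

Column p has positive entries in row(s) 1, 2, 3, 4, so the ratio test bounds it — not unbounded.

no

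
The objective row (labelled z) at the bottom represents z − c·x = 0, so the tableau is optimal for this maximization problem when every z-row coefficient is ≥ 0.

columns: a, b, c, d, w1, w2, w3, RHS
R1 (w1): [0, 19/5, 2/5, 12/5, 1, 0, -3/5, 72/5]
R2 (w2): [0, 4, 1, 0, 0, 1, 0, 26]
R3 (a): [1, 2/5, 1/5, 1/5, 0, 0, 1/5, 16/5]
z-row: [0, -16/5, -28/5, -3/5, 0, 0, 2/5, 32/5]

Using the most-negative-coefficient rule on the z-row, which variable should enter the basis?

Negative z-row entries: b: -16/5, c: -28/5, d: -3/5.
The most negative is -28/5 in column c, so c enters.

c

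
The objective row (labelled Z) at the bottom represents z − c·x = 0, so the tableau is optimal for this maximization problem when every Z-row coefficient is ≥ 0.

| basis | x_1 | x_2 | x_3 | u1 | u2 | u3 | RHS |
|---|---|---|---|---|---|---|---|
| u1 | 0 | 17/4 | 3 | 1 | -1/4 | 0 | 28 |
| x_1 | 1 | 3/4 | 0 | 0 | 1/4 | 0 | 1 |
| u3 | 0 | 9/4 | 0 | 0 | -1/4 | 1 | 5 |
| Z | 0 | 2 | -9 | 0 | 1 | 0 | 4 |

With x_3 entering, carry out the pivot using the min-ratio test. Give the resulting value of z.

Ratio test on column x_3 — row 1: 28/3 = 28/3; row 2: entry 0 ≤ 0; row 3: entry 0 ≤ 0. Minimum is 28/3 at row 1 (u1 leaves); pivot element 3.
Pivot on row 1; the Z-row RHS becomes 4 − (-9)·(28/3) = 88.

88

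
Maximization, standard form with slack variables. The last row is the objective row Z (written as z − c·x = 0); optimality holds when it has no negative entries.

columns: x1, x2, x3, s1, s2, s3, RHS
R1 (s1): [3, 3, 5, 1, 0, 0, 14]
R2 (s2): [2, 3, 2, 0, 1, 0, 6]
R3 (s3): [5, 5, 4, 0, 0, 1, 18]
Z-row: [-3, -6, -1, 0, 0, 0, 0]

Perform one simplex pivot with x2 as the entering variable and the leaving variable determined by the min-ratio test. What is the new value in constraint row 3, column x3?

2/3

Ratio test on column x2 — row 1: 14/3 = 14/3; row 2: 6/3 = 2; row 3: 18/5 = 18/5. Minimum is 2 at row 2 (s2 leaves); pivot element 3.
Divide row 2 by 3; eliminate column x2 from the other rows.
Row 3 update in column x3: 4 − 5·(2/3) = 2/3.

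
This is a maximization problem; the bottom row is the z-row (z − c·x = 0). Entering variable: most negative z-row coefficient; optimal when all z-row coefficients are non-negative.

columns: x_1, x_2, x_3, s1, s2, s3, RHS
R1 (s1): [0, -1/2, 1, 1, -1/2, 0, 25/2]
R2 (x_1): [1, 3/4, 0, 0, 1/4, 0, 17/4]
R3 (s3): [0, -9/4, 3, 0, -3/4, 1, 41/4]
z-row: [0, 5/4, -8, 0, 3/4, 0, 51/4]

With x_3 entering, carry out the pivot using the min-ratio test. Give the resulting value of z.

481/12

Ratio test on column x_3 — row 1: (25/2)/1 = 25/2; row 2: entry 0 ≤ 0; row 3: (41/4)/3 = 41/12. Minimum is 41/12 at row 3 (s3 leaves); pivot element 3.
Pivot on row 3; the z-row RHS becomes 51/4 − (-8)·(41/12) = 481/12.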